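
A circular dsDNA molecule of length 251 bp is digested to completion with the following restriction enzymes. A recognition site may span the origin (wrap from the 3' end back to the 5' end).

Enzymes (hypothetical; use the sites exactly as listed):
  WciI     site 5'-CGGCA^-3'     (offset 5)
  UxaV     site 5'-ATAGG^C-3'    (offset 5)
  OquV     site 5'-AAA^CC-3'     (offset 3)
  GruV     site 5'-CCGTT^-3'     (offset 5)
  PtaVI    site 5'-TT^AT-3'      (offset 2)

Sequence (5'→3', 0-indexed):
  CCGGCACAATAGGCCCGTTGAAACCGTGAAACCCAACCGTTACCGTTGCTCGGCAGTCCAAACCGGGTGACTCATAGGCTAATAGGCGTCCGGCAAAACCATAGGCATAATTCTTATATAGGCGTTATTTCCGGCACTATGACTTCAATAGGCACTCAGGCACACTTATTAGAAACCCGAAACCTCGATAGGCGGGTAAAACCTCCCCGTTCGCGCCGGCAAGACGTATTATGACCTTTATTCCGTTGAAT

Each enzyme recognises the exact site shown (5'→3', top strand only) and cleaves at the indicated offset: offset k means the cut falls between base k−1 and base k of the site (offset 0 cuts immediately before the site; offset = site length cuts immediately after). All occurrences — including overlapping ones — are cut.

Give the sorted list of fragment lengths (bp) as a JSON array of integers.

[3,4,4,6,6,7,7,7,7,7,8,8,8,8,8,9,9,9,9,10,10,10,10,10,10,10,15,16,16]

Per-enzyme occurrences:
  WciI CGGCA/5: at [1, 50, 90, 131, 216] ⇒ [6, 55, 95, 136, 221]
  UxaV ATAGGC/5: at [8, 73, 81, 100, 117, 147, 187] ⇒ [13, 78, 86, 105, 122, 152, 192]
  OquV AAACC/3: at [20, 28, 59, 95, 172, 179, 198] ⇒ [23, 31, 62, 98, 175, 182, 201]
  GruV CCGTT/5: at [14, 36, 42, 206, 242] ⇒ [19, 41, 47, 211, 247]
  PtaVI TTAT/2: at [113, 124, 165, 228, 237] ⇒ [115, 126, 167, 230, 239]

All cut coordinates (distinct, sorted): [6, 13, 19, 23, 31, 41, 47, 55, 62, 78, 86, 95, 98, 105, 115, 122, 126, 136, 152, 167, 175, 182, 192, 201, 211, 221, 230, 239, 247]

Fragment lengths:
  6→13: 7 bp
  13→19: 6 bp
  19→23: 4 bp
  23→31: 8 bp
  31→41: 10 bp
  41→47: 6 bp
  47→55: 8 bp
  55→62: 7 bp
  62→78: 16 bp
  78→86: 8 bp
  86→95: 9 bp
  95→98: 3 bp
  98→105: 7 bp
  105→115: 10 bp
  115→122: 7 bp
  122→126: 4 bp
  126→136: 10 bp
  136→152: 16 bp
  152→167: 15 bp
  167→175: 8 bp
  175→182: 7 bp
  182→192: 10 bp
  192→201: 9 bp
  201→211: 10 bp
  211→221: 10 bp
  221→230: 9 bp
  230→239: 9 bp
  239→247: 8 bp
  247→6 (wrap): 251-247+6 = 10 bp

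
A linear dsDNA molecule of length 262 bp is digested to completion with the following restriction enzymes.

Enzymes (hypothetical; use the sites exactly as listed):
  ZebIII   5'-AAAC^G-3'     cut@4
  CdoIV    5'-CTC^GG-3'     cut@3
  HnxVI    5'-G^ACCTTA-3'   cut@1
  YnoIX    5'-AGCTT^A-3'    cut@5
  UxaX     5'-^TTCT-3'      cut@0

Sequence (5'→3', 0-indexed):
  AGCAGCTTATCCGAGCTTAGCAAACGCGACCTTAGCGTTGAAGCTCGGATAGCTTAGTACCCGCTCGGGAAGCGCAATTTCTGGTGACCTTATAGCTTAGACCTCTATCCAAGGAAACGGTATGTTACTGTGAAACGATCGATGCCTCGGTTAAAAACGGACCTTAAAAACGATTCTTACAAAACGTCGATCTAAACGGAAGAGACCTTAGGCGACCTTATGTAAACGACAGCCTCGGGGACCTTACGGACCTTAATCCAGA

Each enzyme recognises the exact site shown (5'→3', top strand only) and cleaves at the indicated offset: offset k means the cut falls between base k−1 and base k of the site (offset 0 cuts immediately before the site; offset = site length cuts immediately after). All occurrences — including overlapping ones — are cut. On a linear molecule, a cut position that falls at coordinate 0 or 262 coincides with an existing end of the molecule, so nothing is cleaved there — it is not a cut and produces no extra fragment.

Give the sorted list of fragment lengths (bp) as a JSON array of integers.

[2,2,3,4,7,7,8,8,9,9,9,10,10,10,11,11,12,12,12,12,12,13,13,18,18,20]

Scan for sites:
  ZebIII (AAACG, off=4): starts [21, 114, 132, 154, 167, 181, 193, 223] → cuts [25, 118, 136, 158, 171, 185, 197, 227]
  CdoIV (CTCGG, off=3): starts [43, 63, 145, 233] → cuts [46, 66, 148, 236]
  HnxVI (GACCTTA, off=1): starts [27, 85, 159, 203, 213, 239, 248] → cuts [28, 86, 160, 204, 214, 240, 249]
  YnoIX (AGCTTA, off=5): starts [3, 13, 50, 93] → cuts [8, 18, 55, 98]
  UxaX (TTCT, off=0): starts [78, 173] → cuts [78, 173]

Pooled cuts: [8, 18, 25, 28, 46, 55, 66, 78, 86, 98, 118, 136, 148, 158, 160, 171, 173, 185, 197, 204, 214, 227, 236, 240, 249]

Fragment lengths:
  [0,8): 8 bp
  [8,18): 10 bp
  [18,25): 7 bp
  [25,28): 3 bp
  [28,46): 18 bp
  [46,55): 9 bp
  [55,66): 11 bp
  [66,78): 12 bp
  [78,86): 8 bp
  [86,98): 12 bp
  [98,118): 20 bp
  [118,136): 18 bp
  [136,148): 12 bp
  [148,158): 10 bp
  [158,160): 2 bp
  [160,171): 11 bp
  [171,173): 2 bp
  [173,185): 12 bp
  [185,197): 12 bp
  [197,204): 7 bp
  [204,214): 10 bp
  [214,227): 13 bp
  [227,236): 9 bp
  [236,240): 4 bp
  [240,249): 9 bp
  [249,262): 13 bp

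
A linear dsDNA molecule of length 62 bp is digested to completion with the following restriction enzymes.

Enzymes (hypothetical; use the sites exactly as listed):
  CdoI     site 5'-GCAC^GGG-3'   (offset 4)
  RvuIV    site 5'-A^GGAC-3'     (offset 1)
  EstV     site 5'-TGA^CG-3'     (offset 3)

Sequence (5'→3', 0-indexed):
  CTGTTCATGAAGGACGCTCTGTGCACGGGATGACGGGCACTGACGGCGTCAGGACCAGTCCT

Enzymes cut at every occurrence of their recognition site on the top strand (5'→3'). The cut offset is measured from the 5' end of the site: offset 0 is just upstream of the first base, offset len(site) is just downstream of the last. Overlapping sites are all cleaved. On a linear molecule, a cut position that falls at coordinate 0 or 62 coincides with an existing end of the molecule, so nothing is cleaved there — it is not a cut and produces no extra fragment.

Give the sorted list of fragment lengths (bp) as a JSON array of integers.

Scan for sites:
  CdoI GCACGGG/4: at [22] ⇒ [26]
  RvuIV AGGAC/1: at [10, 50] ⇒ [11, 51]
  EstV TGACG/3: at [30, 40] ⇒ [33, 43]

Pooled cuts: [11, 26, 33, 43, 51]

Fragments:
  [0,11): 11 bp
  [11,26): 15 bp
  [26,33): 7 bp
  [33,43): 10 bp
  [43,51): 8 bp
  [51,62): 11 bp

[7,8,10,11,11,15]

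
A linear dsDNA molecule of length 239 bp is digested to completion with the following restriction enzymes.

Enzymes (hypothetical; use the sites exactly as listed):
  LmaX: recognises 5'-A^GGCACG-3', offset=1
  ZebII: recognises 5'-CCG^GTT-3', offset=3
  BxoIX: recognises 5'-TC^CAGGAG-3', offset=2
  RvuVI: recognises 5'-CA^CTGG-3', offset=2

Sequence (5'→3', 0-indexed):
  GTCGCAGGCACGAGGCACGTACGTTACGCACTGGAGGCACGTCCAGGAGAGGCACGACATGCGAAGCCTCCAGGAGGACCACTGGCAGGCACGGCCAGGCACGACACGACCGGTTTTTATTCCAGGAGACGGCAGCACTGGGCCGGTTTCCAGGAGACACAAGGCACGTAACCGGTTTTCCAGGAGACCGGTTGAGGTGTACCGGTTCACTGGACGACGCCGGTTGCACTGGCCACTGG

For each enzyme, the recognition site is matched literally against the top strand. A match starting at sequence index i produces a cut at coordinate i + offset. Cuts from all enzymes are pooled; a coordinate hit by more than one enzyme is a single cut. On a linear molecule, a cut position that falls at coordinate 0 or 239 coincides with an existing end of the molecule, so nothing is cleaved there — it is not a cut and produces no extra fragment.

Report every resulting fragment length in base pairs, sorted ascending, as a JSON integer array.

[4,5,5,5,6,6,6,6,7,7,7,8,8,10,10,10,11,12,12,13,14,15,15,17,20]

Scan for sites:
  LmaX AGGCACG/1: at [5, 12, 34, 49, 86, 96, 161] ⇒ [6, 13, 35, 50, 87, 97, 162]
  ZebII CCGGTT/3: at [109, 142, 171, 187, 201, 219] ⇒ [112, 145, 174, 190, 204, 222]
  BxoIX TCCAGGAG/2: at [41, 68, 120, 148, 178] ⇒ [43, 70, 122, 150, 180]
  RvuVI CACTGG/2: at [28, 79, 135, 207, 226, 233] ⇒ [30, 81, 137, 209, 228, 235]

All cut coordinates (distinct, sorted): [6, 13, 30, 35, 43, 50, 70, 81, 87, 97, 112, 122, 137, 145, 150, 162, 174, 180, 190, 204, 209, 222, 228, 235]

Fragment lengths:
  [0,6): 6 bp
  [6,13): 7 bp
  [13,30): 17 bp
  [30,35): 5 bp
  [35,43): 8 bp
  [43,50): 7 bp
  [50,70): 20 bp
  [70,81): 11 bp
  [81,87): 6 bp
  [87,97): 10 bp
  [97,112): 15 bp
  [112,122): 10 bp
  [122,137): 15 bp
  [137,145): 8 bp
  [145,150): 5 bp
  [150,162): 12 bp
  [162,174): 12 bp
  [174,180): 6 bp
  [180,190): 10 bp
  [190,204): 14 bp
  [204,209): 5 bp
  [209,222): 13 bp
  [222,228): 6 bp
  [228,235): 7 bp
  [235,239): 4 bp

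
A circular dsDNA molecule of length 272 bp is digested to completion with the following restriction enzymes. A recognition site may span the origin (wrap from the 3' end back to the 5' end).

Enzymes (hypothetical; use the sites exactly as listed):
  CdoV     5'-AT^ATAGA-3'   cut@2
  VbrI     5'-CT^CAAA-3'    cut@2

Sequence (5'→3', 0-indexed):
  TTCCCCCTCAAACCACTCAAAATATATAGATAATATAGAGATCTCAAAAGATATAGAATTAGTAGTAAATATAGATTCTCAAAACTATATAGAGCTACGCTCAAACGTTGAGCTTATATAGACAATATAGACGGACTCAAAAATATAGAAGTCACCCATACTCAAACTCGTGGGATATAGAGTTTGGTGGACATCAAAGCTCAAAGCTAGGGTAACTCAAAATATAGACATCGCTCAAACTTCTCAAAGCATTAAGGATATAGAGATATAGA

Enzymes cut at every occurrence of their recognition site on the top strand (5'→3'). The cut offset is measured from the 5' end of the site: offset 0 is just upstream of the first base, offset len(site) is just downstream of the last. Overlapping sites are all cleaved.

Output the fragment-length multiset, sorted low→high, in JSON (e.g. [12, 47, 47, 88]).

[6,7,8,8,8,9,9,9,9,9,9,10,11,12,13,13,14,15,16,16,18,18,25]

Scan for sites:
  CdoV ATATAGA/2: at [23, 32, 50, 68, 86, 115, 124, 142, 174, 221, 257, 265] ⇒ [25, 34, 52, 70, 88, 117, 126, 144, 176, 223, 259, 267]
  VbrI CTCAAA/2: at [6, 15, 42, 77, 99, 135, 160, 199, 215, 233, 242] ⇒ [8, 17, 44, 79, 101, 137, 162, 201, 217, 235, 244]

Pooled cuts: [8, 17, 25, 34, 44, 52, 70, 79, 88, 101, 117, 126, 137, 144, 162, 176, 201, 217, 223, 235, 244, 259, 267]

Fragments:
  8→17: 9 bp
  17→25: 8 bp
  25→34: 9 bp
  34→44: 10 bp
  44→52: 8 bp
  52→70: 18 bp
  70→79: 9 bp
  79→88: 9 bp
  88→101: 13 bp
  101→117: 16 bp
  117→126: 9 bp
  126→137: 11 bp
  137→144: 7 bp
  144→162: 18 bp
  162→176: 14 bp
  176→201: 25 bp
  201→217: 16 bp
  217→223: 6 bp
  223→235: 12 bp
  235→244: 9 bp
  244→259: 15 bp
  259→267: 8 bp
  267→8 (wrap): 272-267+8 = 13 bp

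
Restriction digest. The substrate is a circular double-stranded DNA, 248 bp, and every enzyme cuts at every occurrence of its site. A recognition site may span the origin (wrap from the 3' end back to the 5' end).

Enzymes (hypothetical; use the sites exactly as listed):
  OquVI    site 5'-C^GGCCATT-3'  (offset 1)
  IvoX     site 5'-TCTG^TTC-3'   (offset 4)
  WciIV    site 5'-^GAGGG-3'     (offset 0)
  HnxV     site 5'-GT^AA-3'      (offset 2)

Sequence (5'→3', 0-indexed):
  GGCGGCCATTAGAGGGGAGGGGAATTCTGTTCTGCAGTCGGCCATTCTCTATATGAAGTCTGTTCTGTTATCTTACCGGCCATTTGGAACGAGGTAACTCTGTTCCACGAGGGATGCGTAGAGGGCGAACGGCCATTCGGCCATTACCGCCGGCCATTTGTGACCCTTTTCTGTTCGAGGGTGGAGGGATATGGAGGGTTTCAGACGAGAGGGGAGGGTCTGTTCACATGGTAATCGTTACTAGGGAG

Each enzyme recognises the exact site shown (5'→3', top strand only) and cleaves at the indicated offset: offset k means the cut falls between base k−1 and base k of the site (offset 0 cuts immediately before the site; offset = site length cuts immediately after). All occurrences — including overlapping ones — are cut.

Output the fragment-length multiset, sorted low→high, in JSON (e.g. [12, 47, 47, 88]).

[3,5,5,6,6,7,7,8,8,9,10,10,10,10,12,13,13,13,15,15,18,22,23]

Scan for sites:
  OquVI CGGCCATT/1: at [2, 38, 76, 129, 137, 150] ⇒ [3, 39, 77, 130, 138, 151]
  IvoX TCTGTTC/4: at [25, 58, 98, 169, 218] ⇒ [29, 62, 102, 173, 222]
  WciIV GAGGG/0: at [11, 16, 108, 120, 176, 183, 193, 208, 213, 245] ⇒ [11, 16, 108, 120, 176, 183, 193, 208, 213, 245]
  HnxV GTAA/2: at [93, 230] ⇒ [95, 232]

All cut coordinates (distinct, sorted): [3, 11, 16, 29, 39, 62, 77, 95, 102, 108, 120, 130, 138, 151, 173, 176, 183, 193, 208, 213, 222, 232, 245]

Fragment lengths:
  3→11: 8 bp
  11→16: 5 bp
  16→29: 13 bp
  29→39: 10 bp
  39→62: 23 bp
  62→77: 15 bp
  77→95: 18 bp
  95→102: 7 bp
  102→108: 6 bp
  108→120: 12 bp
  120→130: 10 bp
  130→138: 8 bp
  138→151: 13 bp
  151→173: 22 bp
  173→176: 3 bp
  176→183: 7 bp
  183→193: 10 bp
  193→208: 15 bp
  208→213: 5 bp
  213→222: 9 bp
  222→232: 10 bp
  232→245: 13 bp
  245→3 (wrap): 248-245+3 = 6 bp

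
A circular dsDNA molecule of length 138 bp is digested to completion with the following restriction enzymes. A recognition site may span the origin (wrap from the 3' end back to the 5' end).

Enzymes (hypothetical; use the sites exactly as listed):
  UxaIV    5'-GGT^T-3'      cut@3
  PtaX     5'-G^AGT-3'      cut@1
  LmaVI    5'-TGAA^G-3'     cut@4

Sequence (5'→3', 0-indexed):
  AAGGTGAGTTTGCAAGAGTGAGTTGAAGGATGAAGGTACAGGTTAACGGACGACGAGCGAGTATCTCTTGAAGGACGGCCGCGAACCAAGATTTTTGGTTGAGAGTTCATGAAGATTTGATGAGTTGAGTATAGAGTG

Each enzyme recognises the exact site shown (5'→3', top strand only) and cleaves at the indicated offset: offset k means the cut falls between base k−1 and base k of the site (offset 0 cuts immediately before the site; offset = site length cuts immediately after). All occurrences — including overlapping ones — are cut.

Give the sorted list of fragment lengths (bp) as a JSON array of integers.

[4,4,4,5,6,7,7,7,9,9,10,10,13,16,27]

Site scan:
  UxaIV (GGTT, off=3): starts [40, 96] → cuts [43, 99]
  PtaX (GAGT, off=1): starts [5, 15, 19, 58, 102, 121, 126, 133] → cuts [6, 16, 20, 59, 103, 122, 127, 134]
  LmaVI (TGAAG, off=4): starts [23, 30, 68, 109, 136] → cuts [2, 27, 34, 72, 113]

Pooled cuts: [2, 6, 16, 20, 27, 34, 43, 59, 72, 99, 103, 113, 122, 127, 134]

Fragments:
  2→6: 4 bp
  6→16: 10 bp
  16→20: 4 bp
  20→27: 7 bp
  27→34: 7 bp
  34→43: 9 bp
  43→59: 16 bp
  59→72: 13 bp
  72→99: 27 bp
  99→103: 4 bp
  103→113: 10 bp
  113→122: 9 bp
  122→127: 5 bp
  127→134: 7 bp
  134→2 (wrap): 138-134+2 = 6 bp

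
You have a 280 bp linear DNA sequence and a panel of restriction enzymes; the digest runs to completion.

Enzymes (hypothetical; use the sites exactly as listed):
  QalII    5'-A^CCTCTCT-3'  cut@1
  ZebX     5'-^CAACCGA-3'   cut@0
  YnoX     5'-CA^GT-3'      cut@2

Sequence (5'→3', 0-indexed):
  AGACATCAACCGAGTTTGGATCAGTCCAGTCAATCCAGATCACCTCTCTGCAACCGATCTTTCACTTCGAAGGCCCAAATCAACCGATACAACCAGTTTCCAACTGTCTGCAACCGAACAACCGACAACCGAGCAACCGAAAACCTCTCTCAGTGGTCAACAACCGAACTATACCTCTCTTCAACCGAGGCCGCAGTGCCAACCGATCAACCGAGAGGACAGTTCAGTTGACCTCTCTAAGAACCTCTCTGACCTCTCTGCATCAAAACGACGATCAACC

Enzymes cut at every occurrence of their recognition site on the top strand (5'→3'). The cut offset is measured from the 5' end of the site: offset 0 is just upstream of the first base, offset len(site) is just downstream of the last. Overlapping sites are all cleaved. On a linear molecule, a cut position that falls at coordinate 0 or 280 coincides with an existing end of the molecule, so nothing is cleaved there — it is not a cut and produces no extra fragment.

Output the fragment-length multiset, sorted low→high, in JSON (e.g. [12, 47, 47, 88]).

Scan for sites:
  QalII (ACCTCTCT, off=1): starts [41, 142, 172, 230, 242, 251] → cuts [42, 143, 173, 231, 243, 252]
  ZebX (CAACCGA, off=0): starts [6, 50, 80, 110, 118, 125, 133, 160, 181, 199, 207] → cuts [6, 50, 80, 110, 118, 125, 133, 160, 181, 199, 207]
  YnoX (CAGT, off=2): starts [21, 26, 93, 150, 193, 219, 224] → cuts [23, 28, 95, 152, 195, 221, 226]

Pooled cuts: [6, 23, 28, 42, 50, 80, 95, 110, 118, 125, 133, 143, 152, 160, 173, 181, 195, 199, 207, 221, 226, 231, 243, 252]

Fragments:
  [0,6): 6 bp
  [6,23): 17 bp
  [23,28): 5 bp
  [28,42): 14 bp
  [42,50): 8 bp
  [50,80): 30 bp
  [80,95): 15 bp
  [95,110): 15 bp
  [110,118): 8 bp
  [118,125): 7 bp
  [125,133): 8 bp
  [133,143): 10 bp
  [143,152): 9 bp
  [152,160): 8 bp
  [160,173): 13 bp
  [173,181): 8 bp
  [181,195): 14 bp
  [195,199): 4 bp
  [199,207): 8 bp
  [207,221): 14 bp
  [221,226): 5 bp
  [226,231): 5 bp
  [231,243): 12 bp
  [243,252): 9 bp
  [252,280): 28 bp

[4,5,5,5,6,7,8,8,8,8,8,8,9,9,10,12,13,14,14,14,15,15,17,28,30]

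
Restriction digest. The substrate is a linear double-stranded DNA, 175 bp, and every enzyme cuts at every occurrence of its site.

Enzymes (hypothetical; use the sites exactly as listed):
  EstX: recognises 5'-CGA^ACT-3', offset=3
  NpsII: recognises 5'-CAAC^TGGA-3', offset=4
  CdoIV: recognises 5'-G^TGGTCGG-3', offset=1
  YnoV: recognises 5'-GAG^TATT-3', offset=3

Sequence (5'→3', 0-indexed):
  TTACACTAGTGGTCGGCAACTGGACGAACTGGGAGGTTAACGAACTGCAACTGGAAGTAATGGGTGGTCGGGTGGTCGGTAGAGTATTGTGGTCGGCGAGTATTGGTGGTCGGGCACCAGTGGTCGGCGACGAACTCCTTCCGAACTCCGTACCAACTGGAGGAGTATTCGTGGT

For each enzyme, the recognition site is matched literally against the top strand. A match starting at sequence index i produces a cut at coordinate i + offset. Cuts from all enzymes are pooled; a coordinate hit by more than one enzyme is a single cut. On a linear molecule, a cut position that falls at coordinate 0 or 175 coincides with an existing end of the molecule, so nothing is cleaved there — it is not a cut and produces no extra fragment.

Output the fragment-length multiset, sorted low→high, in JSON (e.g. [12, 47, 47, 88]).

Per-enzyme occurrences:
  EstX CGAACT/3: at [24, 40, 130, 141] ⇒ [27, 43, 133, 144]
  NpsII CAACTGGA/4: at [16, 47, 153] ⇒ [20, 51, 157]
  CdoIV GTGGTCGG/1: at [8, 63, 71, 88, 105, 119] ⇒ [9, 64, 72, 89, 106, 120]
  YnoV GAGTATT/3: at [81, 97, 162] ⇒ [84, 100, 165]

Pooled cuts: [9, 20, 27, 43, 51, 64, 72, 84, 89, 100, 106, 120, 133, 144, 157, 165]

Fragments:
  [0,9): 9 bp
  [9,20): 11 bp
  [20,27): 7 bp
  [27,43): 16 bp
  [43,51): 8 bp
  [51,64): 13 bp
  [64,72): 8 bp
  [72,84): 12 bp
  [84,89): 5 bp
  [89,100): 11 bp
  [100,106): 6 bp
  [106,120): 14 bp
  [120,133): 13 bp
  [133,144): 11 bp
  [144,157): 13 bp
  [157,165): 8 bp
  [165,175): 10 bp

[5,6,7,8,8,8,9,10,11,11,11,12,13,13,13,14,16]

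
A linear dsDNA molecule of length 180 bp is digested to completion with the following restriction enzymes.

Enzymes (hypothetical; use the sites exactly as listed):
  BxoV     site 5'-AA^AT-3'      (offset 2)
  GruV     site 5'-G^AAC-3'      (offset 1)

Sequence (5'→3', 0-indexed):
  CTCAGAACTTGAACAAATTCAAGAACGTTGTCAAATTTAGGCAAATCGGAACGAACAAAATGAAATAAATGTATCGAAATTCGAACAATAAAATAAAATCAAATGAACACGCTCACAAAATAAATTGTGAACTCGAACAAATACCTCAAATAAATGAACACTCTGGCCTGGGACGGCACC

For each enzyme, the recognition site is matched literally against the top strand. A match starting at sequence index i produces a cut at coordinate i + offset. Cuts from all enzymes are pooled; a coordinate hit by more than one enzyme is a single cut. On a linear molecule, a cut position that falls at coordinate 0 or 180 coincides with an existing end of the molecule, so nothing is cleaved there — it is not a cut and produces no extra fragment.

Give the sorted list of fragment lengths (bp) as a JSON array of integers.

[3,3,4,4,4,4,5,5,5,5,5,5,5,5,6,6,6,6,7,9,9,10,10,11,14,24]

Per-enzyme occurrences:
  BxoV (AAAT, off=2): starts [14, 32, 42, 57, 62, 66, 76, 90, 95, 100, 117, 121, 138, 147, 151] → cuts [16, 34, 44, 59, 64, 68, 78, 92, 97, 102, 119, 123, 140, 149, 153]
  GruV (GAAC, off=1): starts [4, 10, 22, 48, 52, 82, 104, 128, 134, 155] → cuts [5, 11, 23, 49, 53, 83, 105, 129, 135, 156]

Pooled cuts: [5, 11, 16, 23, 34, 44, 49, 53, 59, 64, 68, 78, 83, 92, 97, 102, 105, 119, 123, 129, 135, 140, 149, 153, 156]

Fragments:
  [0,5): 5 bp
  [5,11): 6 bp
  [11,16): 5 bp
  [16,23): 7 bp
  [23,34): 11 bp
  [34,44): 10 bp
  [44,49): 5 bp
  [49,53): 4 bp
  [53,59): 6 bp
  [59,64): 5 bp
  [64,68): 4 bp
  [68,78): 10 bp
  [78,83): 5 bp
  [83,92): 9 bp
  [92,97): 5 bp
  [97,102): 5 bp
  [102,105): 3 bp
  [105,119): 14 bp
  [119,123): 4 bp
  [123,129): 6 bp
  [129,135): 6 bp
  [135,140): 5 bp
  [140,149): 9 bp
  [149,153): 4 bp
  [153,156): 3 bp
  [156,180): 24 bp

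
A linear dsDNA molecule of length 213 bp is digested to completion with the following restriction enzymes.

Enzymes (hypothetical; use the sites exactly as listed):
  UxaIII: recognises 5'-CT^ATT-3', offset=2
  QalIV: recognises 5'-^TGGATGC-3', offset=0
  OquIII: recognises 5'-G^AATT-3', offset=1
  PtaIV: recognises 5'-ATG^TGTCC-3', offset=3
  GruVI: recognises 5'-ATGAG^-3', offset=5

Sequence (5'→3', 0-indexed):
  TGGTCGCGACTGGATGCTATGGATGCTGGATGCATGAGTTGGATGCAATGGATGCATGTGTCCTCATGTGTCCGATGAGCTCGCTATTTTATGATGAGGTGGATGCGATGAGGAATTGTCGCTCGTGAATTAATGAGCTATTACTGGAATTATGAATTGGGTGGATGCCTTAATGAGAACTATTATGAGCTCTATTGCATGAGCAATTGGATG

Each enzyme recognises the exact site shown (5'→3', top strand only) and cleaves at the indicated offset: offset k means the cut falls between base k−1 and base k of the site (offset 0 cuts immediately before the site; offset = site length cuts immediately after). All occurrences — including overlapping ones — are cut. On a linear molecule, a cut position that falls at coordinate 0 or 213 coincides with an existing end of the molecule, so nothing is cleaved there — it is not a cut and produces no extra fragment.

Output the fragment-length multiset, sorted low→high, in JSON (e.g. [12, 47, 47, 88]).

Scan for sites:
  UxaIII CTATT/2: at [83, 137, 179, 191] ⇒ [85, 139, 181, 193]
  QalIV TGGATGC/0: at [10, 19, 26, 39, 48, 99, 161] ⇒ [10, 19, 26, 39, 48, 99, 161]
  OquIII GAATT/1: at [112, 126, 146, 153] ⇒ [113, 127, 147, 154]
  PtaIV ATGTGTCC/3: at [55, 65] ⇒ [58, 68]
  GruVI ATGAG/5: at [33, 74, 93, 107, 132, 172, 184, 198] ⇒ [38, 79, 98, 112, 137, 177, 189, 203]

Pooled cuts: [10, 19, 26, 38, 39, 48, 58, 68, 79, 85, 98, 99, 112, 113, 127, 137, 139, 147, 154, 161, 177, 181, 189, 193, 203]

Fragments:
  [0,10): 10 bp
  [10,19): 9 bp
  [19,26): 7 bp
  [26,38): 12 bp
  [38,39): 1 bp
  [39,48): 9 bp
  [48,58): 10 bp
  [58,68): 10 bp
  [68,79): 11 bp
  [79,85): 6 bp
  [85,98): 13 bp
  [98,99): 1 bp
  [99,112): 13 bp
  [112,113): 1 bp
  [113,127): 14 bp
  [127,137): 10 bp
  [137,139): 2 bp
  [139,147): 8 bp
  [147,154): 7 bp
  [154,161): 7 bp
  [161,177): 16 bp
  [177,181): 4 bp
  [181,189): 8 bp
  [189,193): 4 bp
  [193,203): 10 bp
  [203,213): 10 bp

[1,1,1,2,4,4,6,7,7,7,8,8,9,9,10,10,10,10,10,10,11,12,13,13,14,16]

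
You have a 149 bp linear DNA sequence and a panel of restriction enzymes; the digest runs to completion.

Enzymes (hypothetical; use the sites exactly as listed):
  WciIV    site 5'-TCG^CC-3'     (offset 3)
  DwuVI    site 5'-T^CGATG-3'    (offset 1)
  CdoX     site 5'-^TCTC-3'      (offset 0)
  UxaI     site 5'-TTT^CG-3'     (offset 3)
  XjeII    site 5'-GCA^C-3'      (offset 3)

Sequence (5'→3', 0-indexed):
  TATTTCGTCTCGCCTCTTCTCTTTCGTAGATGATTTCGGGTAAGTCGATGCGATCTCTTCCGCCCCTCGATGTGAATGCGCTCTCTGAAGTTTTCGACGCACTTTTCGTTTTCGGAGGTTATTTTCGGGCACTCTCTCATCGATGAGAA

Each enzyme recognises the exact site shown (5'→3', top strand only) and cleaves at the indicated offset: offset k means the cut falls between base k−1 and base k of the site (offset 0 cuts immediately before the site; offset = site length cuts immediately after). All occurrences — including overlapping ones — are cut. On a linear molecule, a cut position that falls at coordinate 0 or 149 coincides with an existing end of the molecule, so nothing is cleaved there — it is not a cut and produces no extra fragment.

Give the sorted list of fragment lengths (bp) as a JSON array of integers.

Site scan:
  WciIV TCGCC/3: at [9] ⇒ [12]
  DwuVI TCGATG/1: at [44, 66, 139] ⇒ [45, 67, 140]
  CdoX TCTC/0: at [7, 17, 53, 81, 132, 134] ⇒ [7, 17, 53, 81, 132, 134]
  UxaI TTTCG/3: at [2, 21, 33, 91, 103, 109, 122] ⇒ [5, 24, 36, 94, 106, 112, 125]
  XjeII GCAC/3: at [98, 128] ⇒ [101, 131]

All cut coordinates (distinct, sorted): [5, 7, 12, 17, 24, 36, 45, 53, 67, 81, 94, 101, 106, 112, 125, 131, 132, 134, 140]

Fragments:
  [0,5): 5 bp
  [5,7): 2 bp
  [7,12): 5 bp
  [12,17): 5 bp
  [17,24): 7 bp
  [24,36): 12 bp
  [36,45): 9 bp
  [45,53): 8 bp
  [53,67): 14 bp
  [67,81): 14 bp
  [81,94): 13 bp
  [94,101): 7 bp
  [101,106): 5 bp
  [106,112): 6 bp
  [112,125): 13 bp
  [125,131): 6 bp
  [131,132): 1 bp
  [132,134): 2 bp
  [134,140): 6 bp
  [140,149): 9 bp

[1,2,2,5,5,5,5,6,6,6,7,7,8,9,9,12,13,13,14,14]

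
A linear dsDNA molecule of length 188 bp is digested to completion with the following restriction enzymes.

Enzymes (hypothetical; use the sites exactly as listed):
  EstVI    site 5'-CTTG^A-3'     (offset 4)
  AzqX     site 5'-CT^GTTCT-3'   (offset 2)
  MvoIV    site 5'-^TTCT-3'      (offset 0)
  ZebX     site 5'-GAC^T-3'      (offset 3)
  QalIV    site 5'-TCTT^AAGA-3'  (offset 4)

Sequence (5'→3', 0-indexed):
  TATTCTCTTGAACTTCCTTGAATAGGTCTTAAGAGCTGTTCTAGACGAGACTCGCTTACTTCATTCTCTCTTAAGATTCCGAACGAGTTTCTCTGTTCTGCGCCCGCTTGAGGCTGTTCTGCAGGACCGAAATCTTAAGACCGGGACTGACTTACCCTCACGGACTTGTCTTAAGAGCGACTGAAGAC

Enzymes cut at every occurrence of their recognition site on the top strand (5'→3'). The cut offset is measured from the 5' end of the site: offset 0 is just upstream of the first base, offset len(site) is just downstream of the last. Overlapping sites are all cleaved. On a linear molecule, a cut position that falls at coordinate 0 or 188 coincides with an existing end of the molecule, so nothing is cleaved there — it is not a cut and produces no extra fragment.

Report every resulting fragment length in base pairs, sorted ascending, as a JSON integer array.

[1,1,1,2,4,5,6,7,7,7,8,9,9,10,10,11,12,13,14,15,16,20]

Site scan:
  EstVI CTTGA/4: at [6, 16, 106] ⇒ [10, 20, 110]
  AzqX CTGTTCT/2: at [35, 92, 113] ⇒ [37, 94, 115]
  MvoIV TTCT/0: at [2, 38, 63, 88, 95, 116] ⇒ [2, 38, 63, 88, 95, 116]
  ZebX GACT/3: at [48, 144, 148, 162, 178] ⇒ [51, 147, 151, 165, 181]
  QalIV TCTTAAGA/4: at [26, 68, 132, 168] ⇒ [30, 72, 136, 172]

All cut coordinates (distinct, sorted): [2, 10, 20, 30, 37, 38, 51, 63, 72, 88, 94, 95, 110, 115, 116, 136, 147, 151, 165, 172, 181]

Fragment lengths:
  [0,2): 2 bp
  [2,10): 8 bp
  [10,20): 10 bp
  [20,30): 10 bp
  [30,37): 7 bp
  [37,38): 1 bp
  [38,51): 13 bp
  [51,63): 12 bp
  [63,72): 9 bp
  [72,88): 16 bp
  [88,94): 6 bp
  [94,95): 1 bp
  [95,110): 15 bp
  [110,115): 5 bp
  [115,116): 1 bp
  [116,136): 20 bp
  [136,147): 11 bp
  [147,151): 4 bp
  [151,165): 14 bp
  [165,172): 7 bp
  [172,181): 9 bp
  [181,188): 7 bp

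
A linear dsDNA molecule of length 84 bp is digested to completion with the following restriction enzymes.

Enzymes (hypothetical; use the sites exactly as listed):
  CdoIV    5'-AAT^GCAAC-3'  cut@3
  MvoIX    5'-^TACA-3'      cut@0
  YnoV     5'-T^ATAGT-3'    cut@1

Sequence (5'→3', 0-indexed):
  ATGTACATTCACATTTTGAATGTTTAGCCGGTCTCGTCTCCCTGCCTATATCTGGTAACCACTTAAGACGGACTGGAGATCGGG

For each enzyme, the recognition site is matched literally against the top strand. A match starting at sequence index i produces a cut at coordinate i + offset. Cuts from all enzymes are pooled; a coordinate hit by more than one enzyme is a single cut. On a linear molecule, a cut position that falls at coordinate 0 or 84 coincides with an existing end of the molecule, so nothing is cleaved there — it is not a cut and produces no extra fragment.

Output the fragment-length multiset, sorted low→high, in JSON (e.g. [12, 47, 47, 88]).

[3,81]

Scan for sites:
  CdoIV (AATGCAAC, off=3): no sites
  MvoIX (TACA, off=0): starts [3] → cuts [3]
  YnoV (TATAGT, off=1): no sites

Pooled cuts: [3]

Fragment lengths:
  [0,3): 3 bp
  [3,84): 81 bp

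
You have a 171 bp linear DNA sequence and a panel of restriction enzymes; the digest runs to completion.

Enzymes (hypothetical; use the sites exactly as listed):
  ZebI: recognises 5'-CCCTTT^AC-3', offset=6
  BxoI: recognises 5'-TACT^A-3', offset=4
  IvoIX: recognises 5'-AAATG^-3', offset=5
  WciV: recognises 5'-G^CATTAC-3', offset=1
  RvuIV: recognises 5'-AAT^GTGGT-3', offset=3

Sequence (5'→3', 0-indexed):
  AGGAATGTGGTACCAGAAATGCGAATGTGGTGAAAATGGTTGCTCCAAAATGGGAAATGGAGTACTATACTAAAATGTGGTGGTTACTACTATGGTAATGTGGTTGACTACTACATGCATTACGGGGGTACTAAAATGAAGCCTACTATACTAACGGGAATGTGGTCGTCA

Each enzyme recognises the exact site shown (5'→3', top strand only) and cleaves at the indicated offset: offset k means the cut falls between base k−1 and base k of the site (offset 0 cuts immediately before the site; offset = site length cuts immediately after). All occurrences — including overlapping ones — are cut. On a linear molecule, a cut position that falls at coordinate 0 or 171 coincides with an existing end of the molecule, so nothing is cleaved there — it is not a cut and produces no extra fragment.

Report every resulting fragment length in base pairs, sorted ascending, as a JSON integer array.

[1,3,5,5,5,5,5,6,6,7,7,8,9,9,10,11,12,13,14,15,15]

Scan for sites:
  ZebI (CCCTTTAC, off=6): no sites
  BxoI TACTA/4: at [62, 67, 84, 87, 108, 128, 143, 148] ⇒ [66, 71, 88, 91, 112, 132, 147, 152]
  IvoIX AAATG/5: at [16, 33, 47, 54, 72, 133] ⇒ [21, 38, 52, 59, 77, 138]
  WciV GCATTAC/1: at [116] ⇒ [117]
  RvuIV AATGTGGT/3: at [3, 23, 73, 96, 158] ⇒ [6, 26, 76, 99, 161]

All cut coordinates (distinct, sorted): [6, 21, 26, 38, 52, 59, 66, 71, 76, 77, 88, 91, 99, 112, 117, 132, 138, 147, 152, 161]

Fragments:
  [0,6): 6 bp
  [6,21): 15 bp
  [21,26): 5 bp
  [26,38): 12 bp
  [38,52): 14 bp
  [52,59): 7 bp
  [59,66): 7 bp
  [66,71): 5 bp
  [71,76): 5 bp
  [76,77): 1 bp
  [77,88): 11 bp
  [88,91): 3 bp
  [91,99): 8 bp
  [99,112): 13 bp
  [112,117): 5 bp
  [117,132): 15 bp
  [132,138): 6 bp
  [138,147): 9 bp
  [147,152): 5 bp
  [152,161): 9 bp
  [161,171): 10 bp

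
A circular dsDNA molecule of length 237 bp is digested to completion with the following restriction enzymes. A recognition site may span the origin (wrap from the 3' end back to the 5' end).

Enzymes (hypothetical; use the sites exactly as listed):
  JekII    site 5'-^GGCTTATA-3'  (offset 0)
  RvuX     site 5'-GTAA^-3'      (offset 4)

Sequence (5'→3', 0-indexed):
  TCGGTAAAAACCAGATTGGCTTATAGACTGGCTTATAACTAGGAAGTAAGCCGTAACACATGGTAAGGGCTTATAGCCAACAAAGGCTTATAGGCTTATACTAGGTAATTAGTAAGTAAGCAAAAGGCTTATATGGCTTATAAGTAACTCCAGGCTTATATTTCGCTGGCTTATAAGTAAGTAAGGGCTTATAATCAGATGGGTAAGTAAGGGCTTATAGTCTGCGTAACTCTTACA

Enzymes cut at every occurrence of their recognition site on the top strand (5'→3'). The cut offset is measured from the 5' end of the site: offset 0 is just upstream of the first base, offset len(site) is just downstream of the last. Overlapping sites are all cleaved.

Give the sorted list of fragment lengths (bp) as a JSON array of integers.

[1,1,1,4,4,4,5,6,7,7,8,9,10,10,12,13,13,15,15,16,17,18,20,21]

Scan for sites:
  JekII GGCTTATA/0: at [17, 29, 67, 84, 92, 125, 134, 152, 167, 185, 211] ⇒ [17, 29, 67, 84, 92, 125, 134, 152, 167, 185, 211]
  RvuX GTAA/4: at [3, 45, 52, 62, 104, 111, 115, 143, 176, 180, 202, 206, 225] ⇒ [7, 49, 56, 66, 108, 115, 119, 147, 180, 184, 206, 210, 229]

Pooled cuts: [7, 17, 29, 49, 56, 66, 67, 84, 92, 108, 115, 119, 125, 134, 147, 152, 167, 180, 184, 185, 206, 210, 211, 229]

Fragment lengths:
  7→17: 10 bp
  17→29: 12 bp
  29→49: 20 bp
  49→56: 7 bp
  56→66: 10 bp
  66→67: 1 bp
  67→84: 17 bp
  84→92: 8 bp
  92→108: 16 bp
  108→115: 7 bp
  115→119: 4 bp
  119→125: 6 bp
  125→134: 9 bp
  134→147: 13 bp
  147→152: 5 bp
  152→167: 15 bp
  167→180: 13 bp
  180→184: 4 bp
  184→185: 1 bp
  185→206: 21 bp
  206→210: 4 bp
  210→211: 1 bp
  211→229: 18 bp
  229→7 (wrap): 237-229+7 = 15 bp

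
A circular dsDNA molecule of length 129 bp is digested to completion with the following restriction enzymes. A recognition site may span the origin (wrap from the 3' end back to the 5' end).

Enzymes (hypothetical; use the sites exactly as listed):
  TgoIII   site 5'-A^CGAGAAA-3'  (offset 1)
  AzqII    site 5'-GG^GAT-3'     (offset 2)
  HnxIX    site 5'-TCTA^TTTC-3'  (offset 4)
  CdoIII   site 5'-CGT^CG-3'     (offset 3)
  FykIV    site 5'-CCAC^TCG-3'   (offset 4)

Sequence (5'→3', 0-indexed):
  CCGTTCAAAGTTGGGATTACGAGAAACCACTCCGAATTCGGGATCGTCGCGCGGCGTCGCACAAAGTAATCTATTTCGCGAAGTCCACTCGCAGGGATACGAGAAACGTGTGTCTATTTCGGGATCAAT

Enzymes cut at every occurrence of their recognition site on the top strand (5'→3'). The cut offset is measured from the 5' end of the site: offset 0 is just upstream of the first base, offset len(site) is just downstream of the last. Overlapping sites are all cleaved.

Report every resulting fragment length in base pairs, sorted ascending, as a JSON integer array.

[4,5,6,6,7,10,15,16,17,21,22]

Site scan:
  TgoIII ACGAGAAA/1: at [18, 98] ⇒ [19, 99]
  AzqII GGGAT/2: at [12, 39, 93, 120] ⇒ [14, 41, 95, 122]
  HnxIX TCTATTTC/4: at [69, 112] ⇒ [73, 116]
  CdoIII CGTCG/3: at [44, 54] ⇒ [47, 57]
  FykIV CCACTCG/4: at [84] ⇒ [88]

Pooled cuts: [14, 19, 41, 47, 57, 73, 88, 95, 99, 116, 122]

Fragment lengths:
  14→19: 5 bp
  19→41: 22 bp
  41→47: 6 bp
  47→57: 10 bp
  57→73: 16 bp
  73→88: 15 bp
  88→95: 7 bp
  95→99: 4 bp
  99→116: 17 bp
  116→122: 6 bp
  122→14 (wrap): 129-122+14 = 21 bp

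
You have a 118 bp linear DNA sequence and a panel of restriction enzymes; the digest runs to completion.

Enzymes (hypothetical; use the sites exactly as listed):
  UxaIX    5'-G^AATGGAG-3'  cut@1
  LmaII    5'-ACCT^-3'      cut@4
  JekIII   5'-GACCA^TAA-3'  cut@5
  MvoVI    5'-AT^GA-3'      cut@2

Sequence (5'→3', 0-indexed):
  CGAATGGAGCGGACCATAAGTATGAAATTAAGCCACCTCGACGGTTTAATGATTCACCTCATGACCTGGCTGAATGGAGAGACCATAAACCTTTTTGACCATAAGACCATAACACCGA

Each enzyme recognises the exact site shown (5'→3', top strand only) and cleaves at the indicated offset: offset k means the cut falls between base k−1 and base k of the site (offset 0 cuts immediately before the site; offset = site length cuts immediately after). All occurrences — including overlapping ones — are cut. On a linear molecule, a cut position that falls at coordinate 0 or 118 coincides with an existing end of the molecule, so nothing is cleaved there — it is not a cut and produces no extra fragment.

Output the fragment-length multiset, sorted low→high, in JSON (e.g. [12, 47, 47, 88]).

Scan for sites:
  UxaIX (GAATGGAG, off=1): starts [1, 71] → cuts [2, 72]
  LmaII (ACCT, off=4): starts [34, 55, 63, 88] → cuts [38, 59, 67, 92]
  JekIII (GACCATAA, off=5): starts [11, 80, 96, 104] → cuts [16, 85, 101, 109]
  MvoVI (ATGA, off=2): starts [21, 48, 60] → cuts [23, 50, 62]

Pooled cuts: [2, 16, 23, 38, 50, 59, 62, 67, 72, 85, 92, 101, 109]

Fragment lengths:
  [0,2): 2 bp
  [2,16): 14 bp
  [16,23): 7 bp
  [23,38): 15 bp
  [38,50): 12 bp
  [50,59): 9 bp
  [59,62): 3 bp
  [62,67): 5 bp
  [67,72): 5 bp
  [72,85): 13 bp
  [85,92): 7 bp
  [92,101): 9 bp
  [101,109): 8 bp
  [109,118): 9 bp

[2,3,5,5,7,7,8,9,9,9,12,13,14,15]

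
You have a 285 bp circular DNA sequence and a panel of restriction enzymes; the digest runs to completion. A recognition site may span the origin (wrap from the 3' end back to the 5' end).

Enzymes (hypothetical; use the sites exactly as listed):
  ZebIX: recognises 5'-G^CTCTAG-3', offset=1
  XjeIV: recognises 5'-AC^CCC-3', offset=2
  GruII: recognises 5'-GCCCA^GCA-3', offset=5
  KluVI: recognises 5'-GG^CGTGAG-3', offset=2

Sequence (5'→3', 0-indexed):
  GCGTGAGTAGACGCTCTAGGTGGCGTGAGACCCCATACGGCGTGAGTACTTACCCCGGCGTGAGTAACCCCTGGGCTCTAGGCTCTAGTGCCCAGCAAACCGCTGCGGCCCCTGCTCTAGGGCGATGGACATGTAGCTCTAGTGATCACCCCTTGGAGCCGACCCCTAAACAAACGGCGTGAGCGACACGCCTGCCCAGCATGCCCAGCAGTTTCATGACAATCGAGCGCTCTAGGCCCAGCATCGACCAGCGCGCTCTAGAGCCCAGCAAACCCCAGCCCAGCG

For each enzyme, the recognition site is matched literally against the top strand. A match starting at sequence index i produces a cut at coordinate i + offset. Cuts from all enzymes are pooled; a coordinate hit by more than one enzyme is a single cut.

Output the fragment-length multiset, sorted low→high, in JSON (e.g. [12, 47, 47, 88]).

Per-enzyme occurrences:
  ZebIX GCTCTAG/1: at [12, 74, 81, 113, 135, 228, 254] ⇒ [13, 75, 82, 114, 136, 229, 255]
  XjeIV ACCCC/2: at [29, 51, 66, 147, 161, 271] ⇒ [31, 53, 68, 149, 163, 273]
  GruII GCCCAGCA/5: at [89, 193, 202, 235, 262] ⇒ [94, 198, 207, 240, 267]
  KluVI GGCGTGAG/2: at [21, 38, 56, 175, 284] ⇒ [1, 23, 40, 58, 177]

Pooled cuts: [1, 13, 23, 31, 40, 53, 58, 68, 75, 82, 94, 114, 136, 149, 163, 177, 198, 207, 229, 240, 255, 267, 273]

Fragment lengths:
  1→13: 12 bp
  13→23: 10 bp
  23→31: 8 bp
  31→40: 9 bp
  40→53: 13 bp
  53→58: 5 bp
  58→68: 10 bp
  68→75: 7 bp
  75→82: 7 bp
  82→94: 12 bp
  94→114: 20 bp
  114→136: 22 bp
  136→149: 13 bp
  149→163: 14 bp
  163→177: 14 bp
  177→198: 21 bp
  198→207: 9 bp
  207→229: 22 bp
  229→240: 11 bp
  240→255: 15 bp
  255→267: 12 bp
  267→273: 6 bp
  273→1 (wrap): 285-273+1 = 13 bp

[5,6,7,7,8,9,9,10,10,11,12,12,12,13,13,13,14,14,15,20,21,22,22]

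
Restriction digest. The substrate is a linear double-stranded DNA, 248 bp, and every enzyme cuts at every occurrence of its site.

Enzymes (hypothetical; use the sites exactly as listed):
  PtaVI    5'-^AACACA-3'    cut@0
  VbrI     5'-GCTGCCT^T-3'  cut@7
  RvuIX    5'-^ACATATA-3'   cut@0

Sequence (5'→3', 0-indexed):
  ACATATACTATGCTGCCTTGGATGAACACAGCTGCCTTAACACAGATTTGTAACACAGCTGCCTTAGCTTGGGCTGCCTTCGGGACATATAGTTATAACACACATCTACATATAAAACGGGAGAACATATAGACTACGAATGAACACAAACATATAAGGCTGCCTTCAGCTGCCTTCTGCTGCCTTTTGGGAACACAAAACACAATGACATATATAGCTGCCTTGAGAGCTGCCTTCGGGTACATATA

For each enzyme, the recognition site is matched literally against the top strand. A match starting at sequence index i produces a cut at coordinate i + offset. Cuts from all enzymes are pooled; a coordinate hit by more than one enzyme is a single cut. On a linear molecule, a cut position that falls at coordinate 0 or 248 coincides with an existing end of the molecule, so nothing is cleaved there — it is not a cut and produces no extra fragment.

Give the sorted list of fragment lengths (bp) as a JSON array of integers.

[1,5,6,6,6,7,7,7,9,10,10,11,12,12,13,13,13,15,16,16,17,18,18]

Per-enzyme occurrences:
  PtaVI AACACA/0: at [24, 38, 51, 96, 142, 191, 198] ⇒ [24, 38, 51, 96, 142, 191, 198]
  VbrI GCTGCCTT/7: at [11, 30, 57, 72, 158, 168, 178, 216, 228] ⇒ [18, 37, 64, 79, 165, 175, 185, 223, 235]
  RvuIX ACATATA/0: at [0, 84, 107, 124, 149, 207, 241] ⇒ [84, 107, 124, 149, 207, 241] (position 0 is a terminus of the linear molecule — no cut)

All cut coordinates (distinct, sorted): [18, 24, 37, 38, 51, 64, 79, 84, 96, 107, 124, 142, 149, 165, 175, 185, 191, 198, 207, 223, 235, 241]

Fragments:
  [0,18): 18 bp
  [18,24): 6 bp
  [24,37): 13 bp
  [37,38): 1 bp
  [38,51): 13 bp
  [51,64): 13 bp
  [64,79): 15 bp
  [79,84): 5 bp
  [84,96): 12 bp
  [96,107): 11 bp
  [107,124): 17 bp
  [124,142): 18 bp
  [142,149): 7 bp
  [149,165): 16 bp
  [165,175): 10 bp
  [175,185): 10 bp
  [185,191): 6 bp
  [191,198): 7 bp
  [198,207): 9 bp
  [207,223): 16 bp
  [223,235): 12 bp
  [235,241): 6 bp
  [241,248): 7 bp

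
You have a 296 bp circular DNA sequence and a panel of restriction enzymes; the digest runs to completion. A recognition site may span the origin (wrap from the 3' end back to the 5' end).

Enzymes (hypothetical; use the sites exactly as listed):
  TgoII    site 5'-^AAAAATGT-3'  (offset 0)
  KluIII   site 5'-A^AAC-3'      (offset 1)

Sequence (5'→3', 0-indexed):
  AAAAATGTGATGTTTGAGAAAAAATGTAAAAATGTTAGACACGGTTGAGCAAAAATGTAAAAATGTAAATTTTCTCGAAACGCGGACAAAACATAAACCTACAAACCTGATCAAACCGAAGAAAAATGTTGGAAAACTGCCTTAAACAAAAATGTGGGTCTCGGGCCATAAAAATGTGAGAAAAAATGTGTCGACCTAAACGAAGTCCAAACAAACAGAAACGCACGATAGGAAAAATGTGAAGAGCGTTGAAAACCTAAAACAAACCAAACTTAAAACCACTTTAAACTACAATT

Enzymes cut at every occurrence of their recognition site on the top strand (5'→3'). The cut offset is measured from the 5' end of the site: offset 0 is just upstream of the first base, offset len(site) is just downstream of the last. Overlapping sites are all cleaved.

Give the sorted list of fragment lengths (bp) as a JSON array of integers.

Site scan:
  TgoII (AAAAATGT, off=0): starts [0, 19, 27, 50, 58, 121, 147, 169, 181, 232] → cuts [0, 19, 27, 50, 58, 121, 147, 169, 181, 232]
  KluIII (AAAC, off=1): starts [77, 88, 94, 102, 112, 133, 143, 197, 208, 212, 218, 252, 259, 263, 268, 275, 285] → cuts [78, 89, 95, 103, 113, 134, 144, 198, 209, 213, 219, 253, 260, 264, 269, 276, 286]

All cut coordinates (distinct, sorted): [0, 19, 27, 50, 58, 78, 89, 95, 103, 113, 121, 134, 144, 147, 169, 181, 198, 209, 213, 219, 232, 253, 260, 264, 269, 276, 286]

Fragments:
  0→19: 19 bp
  19→27: 8 bp
  27→50: 23 bp
  50→58: 8 bp
  58→78: 20 bp
  78→89: 11 bp
  89→95: 6 bp
  95→103: 8 bp
  103→113: 10 bp
  113→121: 8 bp
  121→134: 13 bp
  134→144: 10 bp
  144→147: 3 bp
  147→169: 22 bp
  169→181: 12 bp
  181→198: 17 bp
  198→209: 11 bp
  209→213: 4 bp
  213→219: 6 bp
  219→232: 13 bp
  232→253: 21 bp
  253→260: 7 bp
  260→264: 4 bp
  264→269: 5 bp
  269→276: 7 bp
  276→286: 10 bp
  286→0 (wrap): 296-286+0 = 10 bp

[3,4,4,5,6,6,7,7,8,8,8,8,10,10,10,10,11,11,12,13,13,17,19,20,21,22,23]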